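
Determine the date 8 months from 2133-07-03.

Counting forward 8 months from July 3, 2133.
month 7 + 8 = 15, which is month 3 of year 2134 → March 2134.
Day 3 is valid in March, giving March 3, 2134.

March 3, 2134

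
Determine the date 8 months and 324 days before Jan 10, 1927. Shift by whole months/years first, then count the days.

Counting back 8 months and 324 days from January 10, 1927: first the month/year part, then the days.
month 1 − 8 = -7, which is month 5 of year 1926 → May 1926.
Day 10 is valid in May, giving May 10, 1926.
Now subtract 324 days from May 10, 1926.
Going back 10 days from May 10, 1926 reaches the end of the previous month; 324 − 10 = 314 left.
April 1926 has 30 days: 314 − 30 = 284 left.
March 1926 has 31 days: 284 − 31 = 253 left.
February 1926 has 28 days (1926 is not a leap year): 253 − 28 = 225 left.
January 1926 has 31 days: 225 − 31 = 194 left.
December 1925 has 31 days: 194 − 31 = 163 left.
November 1925 has 30 days: 163 − 30 = 133 left.
October 1925 has 31 days: 133 − 31 = 102 left.
September 1925 has 30 days: 102 − 30 = 72 left.
August 1925 has 31 days: 72 − 31 = 41 left.
July 1925 has 31 days: 41 − 31 = 10 left.
June 1925 has 30 days; 30 − 10 = 20 → June 20, 1925.

June 20, 1925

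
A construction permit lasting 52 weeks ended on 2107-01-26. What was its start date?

January 27, 2106

Counting back 52 weeks = 364 days from January 26, 2107.
Going back 26 days from January 26, 2107 reaches the end of the previous month; 364 − 26 = 338 left.
December 2106 has 31 days: 338 − 31 = 307 left.
November 2106 has 30 days: 307 − 30 = 277 left.
October 2106 has 31 days: 277 − 31 = 246 left.
September 2106 has 30 days: 246 − 30 = 216 left.
August 2106 has 31 days: 216 − 31 = 185 left.
July 2106 has 31 days: 185 − 31 = 154 left.
June 2106 has 30 days: 154 − 30 = 124 left.
May 2106 has 31 days: 124 − 31 = 93 left.
April 2106 has 30 days: 93 − 30 = 63 left.
March 2106 has 31 days: 63 − 31 = 32 left.
February 2106 has 28 days (2106 is not a leap year): 32 − 28 = 4 left.
January 2106 has 31 days; 31 − 4 = 27 → January 27, 2106.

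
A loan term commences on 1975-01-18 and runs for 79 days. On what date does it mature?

Counting forward 79 days from January 18, 1975.
January has 31 days, so 31 − 18 = 13 days remain after January 18, 1975; 79 − 13 = 66 left.
February 1975 has 28 days (1975 is not a leap year): 66 − 28 = 38 left.
March 1975 has 31 days: 38 − 31 = 7 left.
7 days into April 1975 → April 7, 1975.

April 7, 1975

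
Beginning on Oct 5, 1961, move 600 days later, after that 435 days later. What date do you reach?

August 5, 1964

Adding 600 days from October 5, 1961:
October has 31 days, so 31 − 5 = 26 days remain after October 5, 1961; 600 − 26 = 574 left.
November 1961 has 30 days: 574 − 30 = 544 left.
December 1961 has 31 days: 544 − 31 = 513 left.
January 1962 has 31 days: 513 − 31 = 482 left.
February 1962 has 28 days (1962 is not a leap year): 482 − 28 = 454 left.
March 1962 has 31 days: 454 − 31 = 423 left.
April 1962 has 30 days: 423 − 30 = 393 left.
May 1962 has 31 days: 393 − 31 = 362 left.
June 1962 has 30 days: 362 − 30 = 332 left.
July 1962 has 31 days: 332 − 31 = 301 left.
August 1962 has 31 days: 301 − 31 = 270 left.
September 1962 has 30 days: 270 − 30 = 240 left.
October 1962 has 31 days: 240 − 31 = 209 left.
November 1962 has 30 days: 209 − 30 = 179 left.
December 1962 has 31 days: 179 − 31 = 148 left.
January 1963 has 31 days: 148 − 31 = 117 left.
February 1963 has 28 days (1963 is not a leap year): 117 − 28 = 89 left.
March 1963 has 31 days: 89 − 31 = 58 left.
April 1963 has 30 days: 58 − 30 = 28 left.
28 days into May 1963 → May 28, 1963.
Advancing 435 days from May 28, 1963:
May has 31 days, so 31 − 28 = 3 days remain after May 28, 1963; 435 − 3 = 432 left.
June 1963 has 30 days: 432 − 30 = 402 left.
July 1963 has 31 days: 402 − 31 = 371 left.
August 1963 has 31 days: 371 − 31 = 340 left.
September 1963 has 30 days: 340 − 30 = 310 left.
October 1963 has 31 days: 310 − 31 = 279 left.
November 1963 has 30 days: 279 − 30 = 249 left.
December 1963 has 31 days: 249 − 31 = 218 left.
January 1964 has 31 days: 218 − 31 = 187 left.
February 1964 has 29 days (1964 is a leap year): 187 − 29 = 158 left.
March 1964 has 31 days: 158 − 31 = 127 left.
April 1964 has 30 days: 127 − 30 = 97 left.
May 1964 has 31 days: 97 − 31 = 66 left.
June 1964 has 30 days: 66 − 30 = 36 left.
July 1964 has 31 days: 36 − 31 = 5 left.
5 days into August 1964 → August 5, 1964.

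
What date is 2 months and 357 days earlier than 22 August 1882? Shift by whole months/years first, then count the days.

June 30, 1881

Going back 2 months and 357 days from August 22, 1882: first the month/year part, then the days.
month 8 − 2 = 6 → June 1882.
Day 22 is valid in June, giving June 22, 1882.
Now subtract 357 days from June 22, 1882.
Going back 22 days from June 22, 1882 reaches the end of the previous month; 357 − 22 = 335 left.
May 1882 has 31 days: 335 − 31 = 304 left.
April 1882 has 30 days: 304 − 30 = 274 left.
March 1882 has 31 days: 274 − 31 = 243 left.
February 1882 has 28 days (1882 is not a leap year): 243 − 28 = 215 left.
January 1882 has 31 days: 215 − 31 = 184 left.
December 1881 has 31 days: 184 − 31 = 153 left.
November 1881 has 30 days: 153 − 30 = 123 left.
October 1881 has 31 days: 123 − 31 = 92 left.
September 1881 has 30 days: 92 − 30 = 62 left.
August 1881 has 31 days: 62 − 31 = 31 left.
July 1881 has 31 days: 31 − 31 = 0 left.
June 1881 has 30 days; 30 − 0 = 30 → June 30, 1881.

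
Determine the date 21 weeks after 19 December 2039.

May 14, 2040

Adding 21 weeks = 147 days from December 19, 2039.
December has 31 days, so 31 − 19 = 12 days remain after December 19, 2039; 147 − 12 = 135 left.
January 2040 has 31 days: 135 − 31 = 104 left.
February 2040 has 29 days (2040 is a leap year): 104 − 29 = 75 left.
March 2040 has 31 days: 75 − 31 = 44 left.
April 2040 has 30 days: 44 − 30 = 14 left.
14 days into May 2040 → May 14, 2040.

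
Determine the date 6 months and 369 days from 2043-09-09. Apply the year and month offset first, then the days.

March 13, 2045

Counting forward 6 months and 369 days from September 9, 2043: first the month/year part, then the days.
month 9 + 6 = 15, which is month 3 of year 2044 → March 2044.
Day 9 is valid in March, giving March 9, 2044.
Now add 369 days from March 9, 2044.
March has 31 days, so 31 − 9 = 22 days remain after March 9, 2044; 369 − 22 = 347 left.
April 2044 has 30 days: 347 − 30 = 317 left.
May 2044 has 31 days: 317 − 31 = 286 left.
June 2044 has 30 days: 286 − 30 = 256 left.
July 2044 has 31 days: 256 − 31 = 225 left.
August 2044 has 31 days: 225 − 31 = 194 left.
September 2044 has 30 days: 194 − 30 = 164 left.
October 2044 has 31 days: 164 − 31 = 133 left.
November 2044 has 30 days: 133 − 30 = 103 left.
December 2044 has 31 days: 103 − 31 = 72 left.
January 2045 has 31 days: 72 − 31 = 41 left.
February 2045 has 28 days (2045 is not a leap year): 41 − 28 = 13 left.
13 days into March 2045 → March 13, 2045.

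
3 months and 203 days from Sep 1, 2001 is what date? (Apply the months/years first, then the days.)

June 22, 2002

Counting forward 3 months and 203 days from September 1, 2001: first the month/year part, then the days.
month 9 + 3 = 12 → December 2001.
Day 1 is valid in December, giving December 1, 2001.
Now add 203 days from December 1, 2001.
December has 31 days, so 31 − 1 = 30 days remain after December 1, 2001; 203 − 30 = 173 left.
January 2002 has 31 days: 173 − 31 = 142 left.
February 2002 has 28 days (2002 is not a leap year): 142 − 28 = 114 left.
March 2002 has 31 days: 114 − 31 = 83 left.
April 2002 has 30 days: 83 − 30 = 53 left.
May 2002 has 31 days: 53 − 31 = 22 left.
22 days into June 2002 → June 22, 2002.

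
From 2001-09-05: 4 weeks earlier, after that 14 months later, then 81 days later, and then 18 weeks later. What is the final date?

May 3, 2003

Subtracting 4 weeks (= 28 days) from September 5, 2001:
Going back 5 days from September 5, 2001 reaches the end of the previous month; 28 − 5 = 23 left.
August 2001 has 31 days; 31 − 23 = 8 → August 8, 2001.
Counting forward 14 months from August 8, 2001:
month 8 + 14 = 22, which is month 10 of year 2002 → October 2002.
Day 8 is valid in October, giving October 8, 2002.
Advancing 81 days from October 8, 2002:
October has 31 days, so 31 − 8 = 23 days remain after October 8, 2002; 81 − 23 = 58 left.
November 2002 has 30 days: 58 − 30 = 28 left.
28 days into December 2002 → December 28, 2002.
Counting forward 18 weeks (= 126 days) from December 28, 2002:
December has 31 days, so 31 − 28 = 3 days remain after December 28, 2002; 126 − 3 = 123 left.
January 2003 has 31 days: 123 − 31 = 92 left.
February 2003 has 28 days (2003 is not a leap year): 92 − 28 = 64 left.
March 2003 has 31 days: 64 − 31 = 33 left.
April 2003 has 30 days: 33 − 30 = 3 left.
3 days into May 2003 → May 3, 2003.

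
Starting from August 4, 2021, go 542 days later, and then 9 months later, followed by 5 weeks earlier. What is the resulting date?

September 23, 2023

Counting forward 542 days from August 4, 2021:
August has 31 days, so 31 − 4 = 27 days remain after August 4, 2021; 542 − 27 = 515 left.
September 2021 has 30 days: 515 − 30 = 485 left.
October 2021 has 31 days: 485 − 31 = 454 left.
November 2021 has 30 days: 454 − 30 = 424 left.
December 2021 has 31 days: 424 − 31 = 393 left.
January 2022 has 31 days: 393 − 31 = 362 left.
February 2022 has 28 days (2022 is not a leap year): 362 − 28 = 334 left.
March 2022 has 31 days: 334 − 31 = 303 left.
April 2022 has 30 days: 303 − 30 = 273 left.
May 2022 has 31 days: 273 − 31 = 242 left.
June 2022 has 30 days: 242 − 30 = 212 left.
July 2022 has 31 days: 212 − 31 = 181 left.
August 2022 has 31 days: 181 − 31 = 150 left.
September 2022 has 30 days: 150 − 30 = 120 left.
October 2022 has 31 days: 120 − 31 = 89 left.
November 2022 has 30 days: 89 − 30 = 59 left.
December 2022 has 31 days: 59 − 31 = 28 left.
28 days into January 2023 → January 28, 2023.
Counting forward 9 months from January 28, 2023:
month 1 + 9 = 10 → October 2023.
Day 28 is valid in October, giving October 28, 2023.
Subtracting 5 weeks (= 35 days) from October 28, 2023:
Going back 28 days from October 28, 2023 reaches the end of the previous month; 35 − 28 = 7 left.
September 2023 has 30 days; 30 − 7 = 23 → September 23, 2023.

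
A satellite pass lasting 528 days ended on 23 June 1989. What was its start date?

January 12, 1988

Going back 528 days from June 23, 1989.
Going back 23 days from June 23, 1989 reaches the end of the previous month; 528 − 23 = 505 left.
May 1989 has 31 days: 505 − 31 = 474 left.
April 1989 has 30 days: 474 − 30 = 444 left.
March 1989 has 31 days: 444 − 31 = 413 left.
February 1989 has 28 days (1989 is not a leap year): 413 − 28 = 385 left.
January 1989 has 31 days: 385 − 31 = 354 left.
December 1988 has 31 days: 354 − 31 = 323 left.
November 1988 has 30 days: 323 − 30 = 293 left.
October 1988 has 31 days: 293 − 31 = 262 left.
September 1988 has 30 days: 262 − 30 = 232 left.
August 1988 has 31 days: 232 − 31 = 201 left.
July 1988 has 31 days: 201 − 31 = 170 left.
June 1988 has 30 days: 170 − 30 = 140 left.
May 1988 has 31 days: 140 − 31 = 109 left.
April 1988 has 30 days: 109 − 30 = 79 left.
March 1988 has 31 days: 79 − 31 = 48 left.
February 1988 has 29 days (1988 is a leap year): 48 − 29 = 19 left.
January 1988 has 31 days; 31 − 19 = 12 → January 12, 1988.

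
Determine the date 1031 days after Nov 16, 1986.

Advancing 1031 days from November 16, 1986.
November has 30 days, so 30 − 16 = 14 days remain after November 16, 1986; 1031 − 14 = 1017 left.
December 1986 has 31 days: 1017 − 31 = 986 left.
January 1987 has 31 days: 986 − 31 = 955 left.
February 1987 has 28 days (1987 is not a leap year): 955 − 28 = 927 left.
March 1987 has 31 days: 927 − 31 = 896 left.
April 1987 has 30 days: 896 − 30 = 866 left.
May 1987 has 31 days: 866 − 31 = 835 left.
June 1987 has 30 days: 835 − 30 = 805 left.
July 1987 has 31 days: 805 − 31 = 774 left.
August 1987 has 31 days: 774 − 31 = 743 left.
September 1987 has 30 days: 743 − 30 = 713 left.
October 1987 has 31 days: 713 − 31 = 682 left.
November 1987 has 30 days: 682 − 30 = 652 left.
December 1987 has 31 days: 652 − 31 = 621 left.
January 1988 has 31 days: 621 − 31 = 590 left.
February 1988 has 29 days (1988 is a leap year): 590 − 29 = 561 left.
March 1988 has 31 days: 561 − 31 = 530 left.
April 1988 has 30 days: 530 − 30 = 500 left.
May 1988 has 31 days: 500 − 31 = 469 left.
June 1988 has 30 days: 469 − 30 = 439 left.
July 1988 has 31 days: 439 − 31 = 408 left.
August 1988 has 31 days: 408 − 31 = 377 left.
September 1988 has 30 days: 377 − 30 = 347 left.
October 1988 has 31 days: 347 − 31 = 316 left.
November 1988 has 30 days: 316 − 30 = 286 left.
December 1988 has 31 days: 286 − 31 = 255 left.
January 1989 has 31 days: 255 − 31 = 224 left.
February 1989 has 28 days (1989 is not a leap year): 224 − 28 = 196 left.
March 1989 has 31 days: 196 − 31 = 165 left.
April 1989 has 30 days: 165 − 30 = 135 left.
May 1989 has 31 days: 135 − 31 = 104 left.
June 1989 has 30 days: 104 − 30 = 74 left.
July 1989 has 31 days: 74 − 31 = 43 left.
August 1989 has 31 days: 43 − 31 = 12 left.
12 days into September 1989 → September 12, 1989.

September 12, 1989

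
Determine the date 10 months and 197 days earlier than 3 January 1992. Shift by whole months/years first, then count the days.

August 18, 1990

Going back 10 months and 197 days from January 3, 1992: first the month/year part, then the days.
month 1 − 10 = -9, which is month 3 of year 1991 → March 1991.
Day 3 is valid in March, giving March 3, 1991.
Now subtract 197 days from March 3, 1991.
Going back 3 days from March 3, 1991 reaches the end of the previous month; 197 − 3 = 194 left.
February 1991 has 28 days (1991 is not a leap year): 194 − 28 = 166 left.
January 1991 has 31 days: 166 − 31 = 135 left.
December 1990 has 31 days: 135 − 31 = 104 left.
November 1990 has 30 days: 104 − 30 = 74 left.
October 1990 has 31 days: 74 − 31 = 43 left.
September 1990 has 30 days: 43 − 30 = 13 left.
August 1990 has 31 days; 31 − 13 = 18 → August 18, 1990.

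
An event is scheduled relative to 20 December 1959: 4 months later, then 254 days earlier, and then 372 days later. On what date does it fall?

August 16, 1960

Advancing 4 months from December 20, 1959:
month 12 + 4 = 16, which is month 4 of year 1960 → April 1960.
Day 20 is valid in April, giving April 20, 1960.
Counting back 254 days from April 20, 1960:
Going back 20 days from April 20, 1960 reaches the end of the previous month; 254 − 20 = 234 left.
March 1960 has 31 days: 234 − 31 = 203 left.
February 1960 has 29 days (1960 is a leap year): 203 − 29 = 174 left.
January 1960 has 31 days: 174 − 31 = 143 left.
December 1959 has 31 days: 143 − 31 = 112 left.
November 1959 has 30 days: 112 − 30 = 82 left.
October 1959 has 31 days: 82 − 31 = 51 left.
September 1959 has 30 days: 51 − 30 = 21 left.
August 1959 has 31 days; 31 − 21 = 10 → August 10, 1959.
Counting forward 372 days from August 10, 1959:
August has 31 days, so 31 − 10 = 21 days remain after August 10, 1959; 372 − 21 = 351 left.
September 1959 has 30 days: 351 − 30 = 321 left.
October 1959 has 31 days: 321 − 31 = 290 left.
November 1959 has 30 days: 290 − 30 = 260 left.
December 1959 has 31 days: 260 − 31 = 229 left.
January 1960 has 31 days: 229 − 31 = 198 left.
February 1960 has 29 days (1960 is a leap year): 198 − 29 = 169 left.
March 1960 has 31 days: 169 − 31 = 138 left.
April 1960 has 30 days: 138 − 30 = 108 left.
May 1960 has 31 days: 108 − 31 = 77 left.
June 1960 has 30 days: 77 − 30 = 47 left.
July 1960 has 31 days: 47 − 31 = 16 left.
16 days into August 1960 → August 16, 1960.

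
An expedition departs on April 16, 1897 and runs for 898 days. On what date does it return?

Counting forward 898 days from April 16, 1897.
April has 30 days, so 30 − 16 = 14 days remain after April 16, 1897; 898 − 14 = 884 left.
May 1897 has 31 days: 884 − 31 = 853 left.
June 1897 has 30 days: 853 − 30 = 823 left.
July 1897 has 31 days: 823 − 31 = 792 left.
August 1897 has 31 days: 792 − 31 = 761 left.
September 1897 has 30 days: 761 − 30 = 731 left.
October 1897 has 31 days: 731 − 31 = 700 left.
November 1897 has 30 days: 700 − 30 = 670 left.
December 1897 has 31 days: 670 − 31 = 639 left.
January 1898 has 31 days: 639 − 31 = 608 left.
February 1898 has 28 days (1898 is not a leap year): 608 − 28 = 580 left.
March 1898 has 31 days: 580 − 31 = 549 left.
April 1898 has 30 days: 549 − 30 = 519 left.
May 1898 has 31 days: 519 − 31 = 488 left.
June 1898 has 30 days: 488 − 30 = 458 left.
July 1898 has 31 days: 458 − 31 = 427 left.
August 1898 has 31 days: 427 − 31 = 396 left.
September 1898 has 30 days: 396 − 30 = 366 left.
October 1898 has 31 days: 366 − 31 = 335 left.
November 1898 has 30 days: 335 − 30 = 305 left.
December 1898 has 31 days: 305 − 31 = 274 left.
January 1899 has 31 days: 274 − 31 = 243 left.
February 1899 has 28 days (1899 is not a leap year): 243 − 28 = 215 left.
March 1899 has 31 days: 215 − 31 = 184 left.
April 1899 has 30 days: 184 − 30 = 154 left.
May 1899 has 31 days: 154 − 31 = 123 left.
June 1899 has 30 days: 123 − 30 = 93 left.
July 1899 has 31 days: 93 − 31 = 62 left.
August 1899 has 31 days: 62 − 31 = 31 left.
September 1899 has 30 days: 31 − 30 = 1 left.
1 day into October 1899 → October 1, 1899.

October 1, 1899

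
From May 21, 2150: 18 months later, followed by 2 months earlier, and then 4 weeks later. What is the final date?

October 19, 2151

Advancing 18 months from May 21, 2150:
month 5 + 18 = 23, which is month 11 of year 2151 → November 2151.
Day 21 is valid in November, giving November 21, 2151.
Going back 2 months from November 21, 2151:
month 11 − 2 = 9 → September 2151.
Day 21 is valid in September, giving September 21, 2151.
Adding 4 weeks (= 28 days) from September 21, 2151:
September has 30 days, so 30 − 21 = 9 days remain after September 21, 2151; 28 − 9 = 19 left.
19 days into October 2151 → October 19, 2151.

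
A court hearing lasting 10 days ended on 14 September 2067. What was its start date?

Counting back 10 days from September 14, 2067.
14 − 10 = 4, still in September 2067.

September 4, 2067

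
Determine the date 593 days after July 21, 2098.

Adding 593 days from July 21, 2098.
July has 31 days, so 31 − 21 = 10 days remain after July 21, 2098; 593 − 10 = 583 left.
August 2098 has 31 days: 583 − 31 = 552 left.
September 2098 has 30 days: 552 − 30 = 522 left.
October 2098 has 31 days: 522 − 31 = 491 left.
November 2098 has 30 days: 491 − 30 = 461 left.
December 2098 has 31 days: 461 − 31 = 430 left.
January 2099 has 31 days: 430 − 31 = 399 left.
February 2099 has 28 days (2099 is not a leap year): 399 − 28 = 371 left.
March 2099 has 31 days: 371 − 31 = 340 left.
April 2099 has 30 days: 340 − 30 = 310 left.
May 2099 has 31 days: 310 − 31 = 279 left.
June 2099 has 30 days: 279 − 30 = 249 left.
July 2099 has 31 days: 249 − 31 = 218 left.
August 2099 has 31 days: 218 − 31 = 187 left.
September 2099 has 30 days: 187 − 30 = 157 left.
October 2099 has 31 days: 157 − 31 = 126 left.
November 2099 has 30 days: 126 − 30 = 96 left.
December 2099 has 31 days: 96 − 31 = 65 left.
January 2100 has 31 days: 65 − 31 = 34 left.
February 2100 has 28 days (2100 is not a leap year (divisible by 100 but not 400)): 34 − 28 = 6 left.
6 days into March 2100 → March 6, 2100.

March 6, 2100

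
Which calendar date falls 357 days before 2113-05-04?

May 12, 2112

Counting back 357 days from May 4, 2113.
Going back 4 days from May 4, 2113 reaches the end of the previous month; 357 − 4 = 353 left.
April 2113 has 30 days: 353 − 30 = 323 left.
March 2113 has 31 days: 323 − 31 = 292 left.
February 2113 has 28 days (2113 is not a leap year): 292 − 28 = 264 left.
January 2113 has 31 days: 264 − 31 = 233 left.
December 2112 has 31 days: 233 − 31 = 202 left.
November 2112 has 30 days: 202 − 30 = 172 left.
October 2112 has 31 days: 172 − 31 = 141 left.
September 2112 has 30 days: 141 − 30 = 111 left.
August 2112 has 31 days: 111 − 31 = 80 left.
July 2112 has 31 days: 80 − 31 = 49 left.
June 2112 has 30 days: 49 − 30 = 19 left.
May 2112 has 31 days; 31 − 19 = 12 → May 12, 2112.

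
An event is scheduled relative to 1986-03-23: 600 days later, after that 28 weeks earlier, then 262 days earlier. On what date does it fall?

August 12, 1986

Counting forward 600 days from March 23, 1986:
March has 31 days, so 31 − 23 = 8 days remain after March 23, 1986; 600 − 8 = 592 left.
April 1986 has 30 days: 592 − 30 = 562 left.
May 1986 has 31 days: 562 − 31 = 531 left.
June 1986 has 30 days: 531 − 30 = 501 left.
July 1986 has 31 days: 501 − 31 = 470 left.
August 1986 has 31 days: 470 − 31 = 439 left.
September 1986 has 30 days: 439 − 30 = 409 left.
October 1986 has 31 days: 409 − 31 = 378 left.
November 1986 has 30 days: 378 − 30 = 348 left.
December 1986 has 31 days: 348 − 31 = 317 left.
January 1987 has 31 days: 317 − 31 = 286 left.
February 1987 has 28 days (1987 is not a leap year): 286 − 28 = 258 left.
March 1987 has 31 days: 258 − 31 = 227 left.
April 1987 has 30 days: 227 − 30 = 197 left.
May 1987 has 31 days: 197 − 31 = 166 left.
June 1987 has 30 days: 166 − 30 = 136 left.
July 1987 has 31 days: 136 − 31 = 105 left.
August 1987 has 31 days: 105 − 31 = 74 left.
September 1987 has 30 days: 74 − 30 = 44 left.
October 1987 has 31 days: 44 − 31 = 13 left.
13 days into November 1987 → November 13, 1987.
Subtracting 28 weeks (= 196 days) from November 13, 1987:
Going back 13 days from November 13, 1987 reaches the end of the previous month; 196 − 13 = 183 left.
October 1987 has 31 days: 183 − 31 = 152 left.
September 1987 has 30 days: 152 − 30 = 122 left.
August 1987 has 31 days: 122 − 31 = 91 left.
July 1987 has 31 days: 91 − 31 = 60 left.
June 1987 has 30 days: 60 − 30 = 30 left.
May 1987 has 31 days; 31 − 30 = 1 → May 1, 1987.
Counting back 262 days from May 1, 1987:
Going back 1 day from May 1, 1987 reaches the end of the previous month; 262 − 1 = 261 left.
April 1987 has 30 days: 261 − 30 = 231 left.
March 1987 has 31 days: 231 − 31 = 200 left.
February 1987 has 28 days (1987 is not a leap year): 200 − 28 = 172 left.
January 1987 has 31 days: 172 − 31 = 141 left.
December 1986 has 31 days: 141 − 31 = 110 left.
November 1986 has 30 days: 110 − 30 = 80 left.
October 1986 has 31 days: 80 − 31 = 49 left.
September 1986 has 30 days: 49 − 30 = 19 left.
August 1986 has 31 days; 31 − 19 = 12 → August 12, 1986.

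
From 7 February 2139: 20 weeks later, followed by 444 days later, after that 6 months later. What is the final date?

Advancing 20 weeks (= 140 days) from February 7, 2139:
February has 28 days, so 28 − 7 = 21 days remain after February 7, 2139; 140 − 21 = 119 left.
March 2139 has 31 days: 119 − 31 = 88 left.
April 2139 has 30 days: 88 − 30 = 58 left.
May 2139 has 31 days: 58 − 31 = 27 left.
27 days into June 2139 → June 27, 2139.
Advancing 444 days from June 27, 2139:
June has 30 days, so 30 − 27 = 3 days remain after June 27, 2139; 444 − 3 = 441 left.
July 2139 has 31 days: 441 − 31 = 410 left.
August 2139 has 31 days: 410 − 31 = 379 left.
September 2139 has 30 days: 379 − 30 = 349 left.
October 2139 has 31 days: 349 − 31 = 318 left.
November 2139 has 30 days: 318 − 30 = 288 left.
December 2139 has 31 days: 288 − 31 = 257 left.
January 2140 has 31 days: 257 − 31 = 226 left.
February 2140 has 29 days (2140 is a leap year): 226 − 29 = 197 left.
March 2140 has 31 days: 197 − 31 = 166 left.
April 2140 has 30 days: 166 − 30 = 136 left.
May 2140 has 31 days: 136 − 31 = 105 left.
June 2140 has 30 days: 105 − 30 = 75 left.
July 2140 has 31 days: 75 − 31 = 44 left.
August 2140 has 31 days: 44 − 31 = 13 left.
13 days into September 2140 → September 13, 2140.
Adding 6 months from September 13, 2140:
month 9 + 6 = 15, which is month 3 of year 2141 → March 2141.
Day 13 is valid in March, giving March 13, 2141.

March 13, 2141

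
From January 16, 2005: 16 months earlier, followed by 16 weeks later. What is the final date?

Subtracting 16 months from January 16, 2005:
month 1 − 16 = -15, which is month 9 of year 2003 → September 2003.
Day 16 is valid in September, giving September 16, 2003.
Counting forward 16 weeks (= 112 days) from September 16, 2003:
September has 30 days, so 30 − 16 = 14 days remain after September 16, 2003; 112 − 14 = 98 left.
October 2003 has 31 days: 98 − 31 = 67 left.
November 2003 has 30 days: 67 − 30 = 37 left.
December 2003 has 31 days: 37 − 31 = 6 left.
6 days into January 2004 → January 6, 2004.

January 6, 2004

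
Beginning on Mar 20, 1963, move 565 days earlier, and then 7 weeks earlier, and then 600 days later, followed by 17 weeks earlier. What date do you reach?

Going back 565 days from March 20, 1963:
Going back 20 days from March 20, 1963 reaches the end of the previous month; 565 − 20 = 545 left.
February 1963 has 28 days (1963 is not a leap year): 545 − 28 = 517 left.
January 1963 has 31 days: 517 − 31 = 486 left.
December 1962 has 31 days: 486 − 31 = 455 left.
November 1962 has 30 days: 455 − 30 = 425 left.
October 1962 has 31 days: 425 − 31 = 394 left.
September 1962 has 30 days: 394 − 30 = 364 left.
August 1962 has 31 days: 364 − 31 = 333 left.
July 1962 has 31 days: 333 − 31 = 302 left.
June 1962 has 30 days: 302 − 30 = 272 left.
May 1962 has 31 days: 272 − 31 = 241 left.
April 1962 has 30 days: 241 − 30 = 211 left.
March 1962 has 31 days: 211 − 31 = 180 left.
February 1962 has 28 days (1962 is not a leap year): 180 − 28 = 152 left.
January 1962 has 31 days: 152 − 31 = 121 left.
December 1961 has 31 days: 121 − 31 = 90 left.
November 1961 has 30 days: 90 − 30 = 60 left.
October 1961 has 31 days: 60 − 31 = 29 left.
September 1961 has 30 days; 30 − 29 = 1 → September 1, 1961.
Going back 7 weeks (= 49 days) from September 1, 1961:
Going back 1 day from September 1, 1961 reaches the end of the previous month; 49 − 1 = 48 left.
August 1961 has 31 days: 48 − 31 = 17 left.
July 1961 has 31 days; 31 − 17 = 14 → July 14, 1961.
Counting forward 600 days from July 14, 1961:
July has 31 days, so 31 − 14 = 17 days remain after July 14, 1961; 600 − 17 = 583 left.
August 1961 has 31 days: 583 − 31 = 552 left.
September 1961 has 30 days: 552 − 30 = 522 left.
October 1961 has 31 days: 522 − 31 = 491 left.
November 1961 has 30 days: 491 − 30 = 461 left.
December 1961 has 31 days: 461 − 31 = 430 left.
January 1962 has 31 days: 430 − 31 = 399 left.
February 1962 has 28 days (1962 is not a leap year): 399 − 28 = 371 left.
March 1962 has 31 days: 371 − 31 = 340 left.
April 1962 has 30 days: 340 − 30 = 310 left.
May 1962 has 31 days: 310 − 31 = 279 left.
June 1962 has 30 days: 279 − 30 = 249 left.
July 1962 has 31 days: 249 − 31 = 218 left.
August 1962 has 31 days: 218 − 31 = 187 left.
September 1962 has 30 days: 187 − 30 = 157 left.
October 1962 has 31 days: 157 − 31 = 126 left.
November 1962 has 30 days: 126 − 30 = 96 left.
December 1962 has 31 days: 96 − 31 = 65 left.
January 1963 has 31 days: 65 − 31 = 34 left.
February 1963 has 28 days (1963 is not a leap year): 34 − 28 = 6 left.
6 days into March 1963 → March 6, 1963.
Subtracting 17 weeks (= 119 days) from March 6, 1963:
Going back 6 days from March 6, 1963 reaches the end of the previous month; 119 − 6 = 113 left.
February 1963 has 28 days (1963 is not a leap year): 113 − 28 = 85 left.
January 1963 has 31 days: 85 − 31 = 54 left.
December 1962 has 31 days: 54 − 31 = 23 left.
November 1962 has 30 days; 30 − 23 = 7 → November 7, 1962.

November 7, 1962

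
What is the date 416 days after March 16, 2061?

Adding 416 days from March 16, 2061.
March has 31 days, so 31 − 16 = 15 days remain after March 16, 2061; 416 − 15 = 401 left.
April 2061 has 30 days: 401 − 30 = 371 left.
May 2061 has 31 days: 371 − 31 = 340 left.
June 2061 has 30 days: 340 − 30 = 310 left.
July 2061 has 31 days: 310 − 31 = 279 left.
August 2061 has 31 days: 279 − 31 = 248 left.
September 2061 has 30 days: 248 − 30 = 218 left.
October 2061 has 31 days: 218 − 31 = 187 left.
November 2061 has 30 days: 187 − 30 = 157 left.
December 2061 has 31 days: 157 − 31 = 126 left.
January 2062 has 31 days: 126 − 31 = 95 left.
February 2062 has 28 days (2062 is not a leap year): 95 − 28 = 67 left.
March 2062 has 31 days: 67 − 31 = 36 left.
April 2062 has 30 days: 36 − 30 = 6 left.
6 days into May 2062 → May 6, 2062.

May 6, 2062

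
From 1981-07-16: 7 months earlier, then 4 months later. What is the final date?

April 16, 1981

Counting back 7 months from July 16, 1981:
month 7 − 7 = 0, which is month 12 of year 1980 → December 1980.
Day 16 is valid in December, giving December 16, 1980.
Advancing 4 months from December 16, 1980:
month 12 + 4 = 16, which is month 4 of year 1981 → April 1981.
Day 16 is valid in April, giving April 16, 1981.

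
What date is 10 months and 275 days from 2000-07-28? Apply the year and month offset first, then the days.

Counting forward 10 months and 275 days from July 28, 2000: first the month/year part, then the days.
month 7 + 10 = 17, which is month 5 of year 2001 → May 2001.
Day 28 is valid in May, giving May 28, 2001.
Now add 275 days from May 28, 2001.
May has 31 days, so 31 − 28 = 3 days remain after May 28, 2001; 275 − 3 = 272 left.
June 2001 has 30 days: 272 − 30 = 242 left.
July 2001 has 31 days: 242 − 31 = 211 left.
August 2001 has 31 days: 211 − 31 = 180 left.
September 2001 has 30 days: 180 − 30 = 150 left.
October 2001 has 31 days: 150 − 31 = 119 left.
November 2001 has 30 days: 119 − 30 = 89 left.
December 2001 has 31 days: 89 − 31 = 58 left.
January 2002 has 31 days: 58 − 31 = 27 left.
27 days into February 2002 → February 27, 2002.

February 27, 2002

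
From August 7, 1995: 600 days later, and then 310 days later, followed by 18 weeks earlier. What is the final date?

Advancing 600 days from August 7, 1995:
August has 31 days, so 31 − 7 = 24 days remain after August 7, 1995; 600 − 24 = 576 left.
September 1995 has 30 days: 576 − 30 = 546 left.
October 1995 has 31 days: 546 − 31 = 515 left.
November 1995 has 30 days: 515 − 30 = 485 left.
December 1995 has 31 days: 485 − 31 = 454 left.
January 1996 has 31 days: 454 − 31 = 423 left.
February 1996 has 29 days (1996 is a leap year): 423 − 29 = 394 left.
March 1996 has 31 days: 394 − 31 = 363 left.
April 1996 has 30 days: 363 − 30 = 333 left.
May 1996 has 31 days: 333 − 31 = 302 left.
June 1996 has 30 days: 302 − 30 = 272 left.
July 1996 has 31 days: 272 − 31 = 241 left.
August 1996 has 31 days: 241 − 31 = 210 left.
September 1996 has 30 days: 210 − 30 = 180 left.
October 1996 has 31 days: 180 − 31 = 149 left.
November 1996 has 30 days: 149 − 30 = 119 left.
December 1996 has 31 days: 119 − 31 = 88 left.
January 1997 has 31 days: 88 − 31 = 57 left.
February 1997 has 28 days (1997 is not a leap year): 57 − 28 = 29 left.
29 days into March 1997 → March 29, 1997.
Counting forward 310 days from March 29, 1997:
March has 31 days, so 31 − 29 = 2 days remain after March 29, 1997; 310 − 2 = 308 left.
April 1997 has 30 days: 308 − 30 = 278 left.
May 1997 has 31 days: 278 − 31 = 247 left.
June 1997 has 30 days: 247 − 30 = 217 left.
July 1997 has 31 days: 217 − 31 = 186 left.
August 1997 has 31 days: 186 − 31 = 155 left.
September 1997 has 30 days: 155 − 30 = 125 left.
October 1997 has 31 days: 125 − 31 = 94 left.
November 1997 has 30 days: 94 − 30 = 64 left.
December 1997 has 31 days: 64 − 31 = 33 left.
January 1998 has 31 days: 33 − 31 = 2 left.
2 days into February 1998 → February 2, 1998.
Counting back 18 weeks (= 126 days) from February 2, 1998:
Going back 2 days from February 2, 1998 reaches the end of the previous month; 126 − 2 = 124 left.
January 1998 has 31 days: 124 − 31 = 93 left.
December 1997 has 31 days: 93 − 31 = 62 left.
November 1997 has 30 days: 62 − 30 = 32 left.
October 1997 has 31 days: 32 − 31 = 1 left.
September 1997 has 30 days; 30 − 1 = 29 → September 29, 1997.

September 29, 1997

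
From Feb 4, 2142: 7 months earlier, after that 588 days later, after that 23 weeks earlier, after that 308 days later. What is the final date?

July 9, 2143

Subtracting 7 months from February 4, 2142:
month 2 − 7 = -5, which is month 7 of year 2141 → July 2141.
Day 4 is valid in July, giving July 4, 2141.
Advancing 588 days from July 4, 2141:
July has 31 days, so 31 − 4 = 27 days remain after July 4, 2141; 588 − 27 = 561 left.
August 2141 has 31 days: 561 − 31 = 530 left.
September 2141 has 30 days: 530 − 30 = 500 left.
October 2141 has 31 days: 500 − 31 = 469 left.
November 2141 has 30 days: 469 − 30 = 439 left.
December 2141 has 31 days: 439 − 31 = 408 left.
January 2142 has 31 days: 408 − 31 = 377 left.
February 2142 has 28 days (2142 is not a leap year): 377 − 28 = 349 left.
March 2142 has 31 days: 349 − 31 = 318 left.
April 2142 has 30 days: 318 − 30 = 288 left.
May 2142 has 31 days: 288 − 31 = 257 left.
June 2142 has 30 days: 257 − 30 = 227 left.
July 2142 has 31 days: 227 − 31 = 196 left.
August 2142 has 31 days: 196 − 31 = 165 left.
September 2142 has 30 days: 165 − 30 = 135 left.
October 2142 has 31 days: 135 − 31 = 104 left.
November 2142 has 30 days: 104 − 30 = 74 left.
December 2142 has 31 days: 74 − 31 = 43 left.
January 2143 has 31 days: 43 − 31 = 12 left.
12 days into February 2143 → February 12, 2143.
Counting back 23 weeks (= 161 days) from February 12, 2143:
Going back 12 days from February 12, 2143 reaches the end of the previous month; 161 − 12 = 149 left.
January 2143 has 31 days: 149 − 31 = 118 left.
December 2142 has 31 days: 118 − 31 = 87 left.
November 2142 has 30 days: 87 − 30 = 57 left.
October 2142 has 31 days: 57 − 31 = 26 left.
September 2142 has 30 days; 30 − 26 = 4 → September 4, 2142.
Advancing 308 days from September 4, 2142:
September has 30 days, so 30 − 4 = 26 days remain after September 4, 2142; 308 − 26 = 282 left.
October 2142 has 31 days: 282 − 31 = 251 left.
November 2142 has 30 days: 251 − 30 = 221 left.
December 2142 has 31 days: 221 − 31 = 190 left.
January 2143 has 31 days: 190 − 31 = 159 left.
February 2143 has 28 days (2143 is not a leap year): 159 − 28 = 131 left.
March 2143 has 31 days: 131 − 31 = 100 left.
April 2143 has 30 days: 100 − 30 = 70 left.
May 2143 has 31 days: 70 − 31 = 39 left.
June 2143 has 30 days: 39 − 30 = 9 left.
9 days into July 2143 → July 9, 2143.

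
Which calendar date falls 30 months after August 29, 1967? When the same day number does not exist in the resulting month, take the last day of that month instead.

February 28, 1970

Adding 30 months from August 29, 1967.
month 8 + 30 = 38, which is month 2 of year 1970 → February 1970.
February 1970 has only 28 days (1970 is not a leap year — relevant if February), and the start was day 29, so the date clamps to February 28, 1970.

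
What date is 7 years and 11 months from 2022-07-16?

June 16, 2030

Counting forward 7 years and 11 months from July 16, 2022.
+7 years → 2029; month 7 + 11 = 18, which is month 6 of year 2030 → June 2030.
Day 16 is valid in June, giving June 16, 2030.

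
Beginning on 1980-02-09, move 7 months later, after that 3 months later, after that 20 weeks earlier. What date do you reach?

July 22, 1980

Adding 7 months from February 9, 1980:
month 2 + 7 = 9 → September 1980.
Day 9 is valid in September, giving September 9, 1980.
Counting forward 3 months from September 9, 1980:
month 9 + 3 = 12 → December 1980.
Day 9 is valid in December, giving December 9, 1980.
Subtracting 20 weeks (= 140 days) from December 9, 1980:
Going back 9 days from December 9, 1980 reaches the end of the previous month; 140 − 9 = 131 left.
November 1980 has 30 days: 131 − 30 = 101 left.
October 1980 has 31 days: 101 − 31 = 70 left.
September 1980 has 30 days: 70 − 30 = 40 left.
August 1980 has 31 days: 40 − 31 = 9 left.
July 1980 has 31 days; 31 − 9 = 22 → July 22, 1980.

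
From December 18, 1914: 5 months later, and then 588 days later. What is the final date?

December 26, 1916

Advancing 5 months from December 18, 1914:
month 12 + 5 = 17, which is month 5 of year 1915 → May 1915.
Day 18 is valid in May, giving May 18, 1915.
Adding 588 days from May 18, 1915:
May has 31 days, so 31 − 18 = 13 days remain after May 18, 1915; 588 − 13 = 575 left.
June 1915 has 30 days: 575 − 30 = 545 left.
July 1915 has 31 days: 545 − 31 = 514 left.
August 1915 has 31 days: 514 − 31 = 483 left.
September 1915 has 30 days: 483 − 30 = 453 left.
October 1915 has 31 days: 453 − 31 = 422 left.
November 1915 has 30 days: 422 − 30 = 392 left.
December 1915 has 31 days: 392 − 31 = 361 left.
January 1916 has 31 days: 361 − 31 = 330 left.
February 1916 has 29 days (1916 is a leap year): 330 − 29 = 301 left.
March 1916 has 31 days: 301 − 31 = 270 left.
April 1916 has 30 days: 270 − 30 = 240 left.
May 1916 has 31 days: 240 − 31 = 209 left.
June 1916 has 30 days: 209 − 30 = 179 left.
July 1916 has 31 days: 179 − 31 = 148 left.
August 1916 has 31 days: 148 − 31 = 117 left.
September 1916 has 30 days: 117 − 30 = 87 left.
October 1916 has 31 days: 87 − 31 = 56 left.
November 1916 has 30 days: 56 − 30 = 26 left.
26 days into December 1916 → December 26, 1916.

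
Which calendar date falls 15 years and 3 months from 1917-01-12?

Counting forward 15 years and 3 months from January 12, 1917.
+15 years → 1932; month 1 + 3 = 4 → April 1932.
Day 12 is valid in April, giving April 12, 1932.

April 12, 1932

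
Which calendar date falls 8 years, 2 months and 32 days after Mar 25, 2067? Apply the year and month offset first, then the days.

June 26, 2075

Adding 8 years, 2 months and 32 days from March 25, 2067: first the month/year part, then the days.
+8 years → 2075; month 3 + 2 = 5 → May 2075.
Day 25 is valid in May, giving May 25, 2075.
Now add 32 days from May 25, 2075.
May has 31 days, so 31 − 25 = 6 days remain after May 25, 2075; 32 − 6 = 26 left.
26 days into June 2075 → June 26, 2075.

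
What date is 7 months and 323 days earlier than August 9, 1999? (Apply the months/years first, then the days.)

Going back 7 months and 323 days from August 9, 1999: first the month/year part, then the days.
month 8 − 7 = 1 → January 1999.
Day 9 is valid in January, giving January 9, 1999.
Now subtract 323 days from January 9, 1999.
Going back 9 days from January 9, 1999 reaches the end of the previous month; 323 − 9 = 314 left.
December 1998 has 31 days: 314 − 31 = 283 left.
November 1998 has 30 days: 283 − 30 = 253 left.
October 1998 has 31 days: 253 − 31 = 222 left.
September 1998 has 30 days: 222 − 30 = 192 left.
August 1998 has 31 days: 192 − 31 = 161 left.
July 1998 has 31 days: 161 − 31 = 130 left.
June 1998 has 30 days: 130 − 30 = 100 left.
May 1998 has 31 days: 100 − 31 = 69 left.
April 1998 has 30 days: 69 − 30 = 39 left.
March 1998 has 31 days: 39 − 31 = 8 left.
February 1998 has 28 days; 28 − 8 = 20 → February 20, 1998.

February 20, 1998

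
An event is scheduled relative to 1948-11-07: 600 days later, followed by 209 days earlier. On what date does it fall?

Counting forward 600 days from November 7, 1948:
November has 30 days, so 30 − 7 = 23 days remain after November 7, 1948; 600 − 23 = 577 left.
December 1948 has 31 days: 577 − 31 = 546 left.
January 1949 has 31 days: 546 − 31 = 515 left.
February 1949 has 28 days (1949 is not a leap year): 515 − 28 = 487 left.
March 1949 has 31 days: 487 − 31 = 456 left.
April 1949 has 30 days: 456 − 30 = 426 left.
May 1949 has 31 days: 426 − 31 = 395 left.
June 1949 has 30 days: 395 − 30 = 365 left.
July 1949 has 31 days: 365 − 31 = 334 left.
August 1949 has 31 days: 334 − 31 = 303 left.
September 1949 has 30 days: 303 − 30 = 273 left.
October 1949 has 31 days: 273 − 31 = 242 left.
November 1949 has 30 days: 242 − 30 = 212 left.
December 1949 has 31 days: 212 − 31 = 181 left.
January 1950 has 31 days: 181 − 31 = 150 left.
February 1950 has 28 days (1950 is not a leap year): 150 − 28 = 122 left.
March 1950 has 31 days: 122 − 31 = 91 left.
April 1950 has 30 days: 91 − 30 = 61 left.
May 1950 has 31 days: 61 − 31 = 30 left.
30 days into June 1950 → June 30, 1950.
Subtracting 209 days from June 30, 1950:
Going back 30 days from June 30, 1950 reaches the end of the previous month; 209 − 30 = 179 left.
May 1950 has 31 days: 179 − 31 = 148 left.
April 1950 has 30 days: 148 − 30 = 118 left.
March 1950 has 31 days: 118 − 31 = 87 left.
February 1950 has 28 days (1950 is not a leap year): 87 − 28 = 59 left.
January 1950 has 31 days: 59 − 31 = 28 left.
December 1949 has 31 days; 31 − 28 = 3 → December 3, 1949.

December 3, 1949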